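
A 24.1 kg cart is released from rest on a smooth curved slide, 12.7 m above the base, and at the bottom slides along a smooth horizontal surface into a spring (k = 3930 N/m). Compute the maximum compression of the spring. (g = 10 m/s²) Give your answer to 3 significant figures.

x = 1.25 m

Energy conservation (no friction) from release to max compression: mgh = ½kx²
x = √(2mgh/k) = √(2 × 24.1 × 10 × 12.7 / 3930) = 1.248 m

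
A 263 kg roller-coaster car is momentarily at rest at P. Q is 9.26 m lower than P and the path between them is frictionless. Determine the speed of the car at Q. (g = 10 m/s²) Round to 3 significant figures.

v = 13.6 m/s

Mechanical energy is conserved (no friction): mgh = ½mv²
v = √(2gh) = √(2 × 10 × 9.26) = √185.20 = 13.61 m/s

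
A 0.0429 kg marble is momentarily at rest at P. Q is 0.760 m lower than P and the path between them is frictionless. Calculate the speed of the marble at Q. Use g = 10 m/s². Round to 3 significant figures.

Energy conservation between the two points: mgh = ½mv²
v = √(2gh) = √(2 × 10 × 0.760) = √15.200 = 3.899 m/s

v = 3.90 m/s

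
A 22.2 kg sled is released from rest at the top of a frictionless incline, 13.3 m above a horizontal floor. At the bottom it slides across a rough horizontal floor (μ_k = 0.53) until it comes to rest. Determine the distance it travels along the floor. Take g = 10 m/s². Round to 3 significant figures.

Energy bookkeeping (friction removes W_f = μ_k N d):
At rest all PE has been dissipated by friction: mgh = μ_k m g d
d = h/μ_k = 13.3/0.53 = 25.09 m

d = 25.1 m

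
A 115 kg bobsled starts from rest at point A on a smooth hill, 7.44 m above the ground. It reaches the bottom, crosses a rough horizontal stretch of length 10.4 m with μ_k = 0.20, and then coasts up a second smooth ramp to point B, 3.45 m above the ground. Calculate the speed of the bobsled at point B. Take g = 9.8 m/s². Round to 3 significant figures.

v = 6.12 m/s

Energy at A: mgh₁ = (115)(9.8)(7.44) = 8384.9 J
Friction loss: W_f = μ_k mg d = 2344 J
At B: ½mv² + mgh₂ = mgh₁ − W_f
½mv² = 8384.9 − 2344 − 3888.2 = 2152.6 J
v = √(2 × 2152.6/115) = 6.118 m/s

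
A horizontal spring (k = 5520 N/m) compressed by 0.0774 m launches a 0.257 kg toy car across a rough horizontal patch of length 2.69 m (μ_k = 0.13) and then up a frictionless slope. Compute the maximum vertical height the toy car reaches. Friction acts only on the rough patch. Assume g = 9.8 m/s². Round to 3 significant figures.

Spring energy: E₀ = ½kx² = ½(5520)(0.0774)² = 16.534 J
Friction: W_f = μ_k mg d = (0.13)(0.257)(9.8)(2.69) = 0.8808 J
Energy at base of ramp: E = 16.534 − 0.8808 = 15.654 J
At max height all remaining energy is PE: mgh = E ⇒ h = E/(mg) = 15.654/(0.257 × 9.8) = 6.215 m

h = 6.22 m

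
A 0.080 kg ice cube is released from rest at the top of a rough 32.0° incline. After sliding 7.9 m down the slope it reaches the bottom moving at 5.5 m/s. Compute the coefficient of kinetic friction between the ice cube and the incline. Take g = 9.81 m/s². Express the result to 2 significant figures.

μ_k = 0.39

Energy balance down the incline: mg L sinθ − ½mv² = μ_k (mg cosθ) L
mgL sinθ = 3.2855 J; ½mv² = 1.2100 J
W_f = 3.2855 − 1.2100 = 2.075 J
μ_k = W_f/(mg cosθ · L) = 2.075/(0.6655 × 7.9) = 0.3947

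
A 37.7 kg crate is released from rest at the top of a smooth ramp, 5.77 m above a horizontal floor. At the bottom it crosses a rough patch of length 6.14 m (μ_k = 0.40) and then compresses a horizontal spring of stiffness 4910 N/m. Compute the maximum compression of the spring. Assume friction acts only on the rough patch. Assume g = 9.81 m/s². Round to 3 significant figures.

Initial energy: E₁ = mgh = (37.7)(9.81)(5.77) = 2134.0 J
Friction removes W_f = μ_k mg d = (0.40)(37.7)(9.81)(6.14) = 908.3 J
Energy reaching the spring: E = 2134.0 − 908.3 = 1225.6 J
At max compression ½kx² = E ⇒ x = √(2E/k) = √(2 × 1225.6/4910) = 0.7066 m

x = 0.707 m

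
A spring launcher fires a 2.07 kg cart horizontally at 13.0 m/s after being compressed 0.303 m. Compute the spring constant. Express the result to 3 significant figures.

k = 3810 N/m

Energy stored in the spring equals the launch KE: ½kx² = ½mv²
k = mv²/x² = (2.07)(13.0)²/(0.303)² = 3810 N/m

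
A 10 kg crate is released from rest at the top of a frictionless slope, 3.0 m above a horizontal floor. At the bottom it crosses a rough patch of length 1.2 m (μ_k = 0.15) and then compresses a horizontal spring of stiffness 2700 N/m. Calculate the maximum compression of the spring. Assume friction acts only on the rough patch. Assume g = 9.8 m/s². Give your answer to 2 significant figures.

Initial energy: E₁ = mgh = (10)(9.8)(3.0) = 294.00 J
Friction removes W_f = μ_k mg d = (0.15)(10)(9.8)(1.2) = 17.64 J
Energy reaching the spring: E = 294.00 − 17.64 = 276.36 J
At max compression ½kx² = E ⇒ x = √(2E/k) = √(2 × 276.36/2700) = 0.4525 m

x = 0.45 m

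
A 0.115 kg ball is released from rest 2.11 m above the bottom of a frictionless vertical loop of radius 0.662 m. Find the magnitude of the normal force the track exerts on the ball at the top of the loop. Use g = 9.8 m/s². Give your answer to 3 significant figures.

Energy from release to top (height 2r): mgh = ½mv_top² + mg(2r)
v_top² = 2g(h − 2r) = 2(9.8)(2.11 − 1.324) = 15.406 m²/s²
At the top, both N and weight point toward the centre: N + mg = mv_top²/r
N = m(v_top²/r − g) = 0.115(15.406/0.662 − 9.8) = 1.549 N

N = 1.55 N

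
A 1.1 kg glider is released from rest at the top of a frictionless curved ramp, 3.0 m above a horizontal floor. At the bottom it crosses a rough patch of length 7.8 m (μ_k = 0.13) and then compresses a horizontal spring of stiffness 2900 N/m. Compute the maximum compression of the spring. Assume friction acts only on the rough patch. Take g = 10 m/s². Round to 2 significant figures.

Initial energy: E₁ = mgh = (1.1)(10)(3.0) = 33.000 J
Friction removes W_f = μ_k mg d = (0.13)(1.1)(10)(7.8) = 11.15 J
Energy reaching the spring: E = 33.000 − 11.15 = 21.846 J
At max compression ½kx² = E ⇒ x = √(2E/k) = √(2 × 21.846/2900) = 0.1227 m

x = 0.12 m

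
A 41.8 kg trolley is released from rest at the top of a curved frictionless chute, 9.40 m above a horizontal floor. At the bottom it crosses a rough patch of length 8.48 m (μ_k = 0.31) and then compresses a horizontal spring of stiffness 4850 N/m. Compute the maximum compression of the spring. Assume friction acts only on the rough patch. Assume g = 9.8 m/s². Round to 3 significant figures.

Initial energy: E₁ = mgh = (41.8)(9.8)(9.40) = 3850.6 J
Friction removes W_f = μ_k mg d = (0.31)(41.8)(9.8)(8.48) = 1077 J
Energy reaching the spring: E = 3850.6 − 1077 = 2773.8 J
At max compression ½kx² = E ⇒ x = √(2E/k) = √(2 × 2773.8/4850) = 1.069 m

x = 1.07 m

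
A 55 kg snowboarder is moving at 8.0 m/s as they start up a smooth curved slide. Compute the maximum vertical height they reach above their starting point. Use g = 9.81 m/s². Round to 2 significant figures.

By energy conservation, ½mv² = mgh
h = v²/(2g) = 8.0²/(2 × 9.81) = 3.262 m

h = 3.3 m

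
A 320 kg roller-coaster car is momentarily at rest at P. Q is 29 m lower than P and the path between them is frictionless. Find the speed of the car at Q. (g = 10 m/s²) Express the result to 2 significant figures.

By conservation of mechanical energy, mgh = ½mv²
The mass cancels from both sides.
v = √(2gh) = √(2 × 10 × 29) = √580.00 = 24.08 m/s

v = 24 m/s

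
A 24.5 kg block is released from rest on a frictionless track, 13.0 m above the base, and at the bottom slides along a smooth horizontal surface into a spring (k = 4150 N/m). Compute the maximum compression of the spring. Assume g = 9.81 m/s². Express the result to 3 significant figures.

Gravitational PE at the top equals spring PE at max compression: mgh = ½kx²
x = √(2mgh/k) = √(2 × 24.5 × 9.81 × 13.0 / 4150) = 1.227 m

x = 1.23 m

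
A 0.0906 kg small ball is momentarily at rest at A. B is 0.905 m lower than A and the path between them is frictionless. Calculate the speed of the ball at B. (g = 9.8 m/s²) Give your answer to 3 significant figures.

v = 4.21 m/s

Equating total energy at the two states: mgh = ½mv²
v = √(2gh) = √(2 × 9.8 × 0.905) = √17.738 = 4.212 m/s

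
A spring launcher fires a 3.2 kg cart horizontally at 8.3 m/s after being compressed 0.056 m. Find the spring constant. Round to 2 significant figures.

k = 70000 N/m

½kx² = ½mv²
k = mv²/x² = (3.2)(8.3)²/(0.056)² = 70296 N/m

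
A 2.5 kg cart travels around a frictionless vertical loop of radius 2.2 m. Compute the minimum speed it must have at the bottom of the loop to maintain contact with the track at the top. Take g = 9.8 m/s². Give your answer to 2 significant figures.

v = 10 m/s

At the top: mg = mv_top²/r ⇒ v_top² = gr = 21.56 m²/s²
Energy from bottom to top (height 2r): ½mv_bot² = ½mv_top² + mg(2r)
v_bot² = gr + 4gr = 5gr = 107.8
v_bot = √(5gr) = 10.38 m/s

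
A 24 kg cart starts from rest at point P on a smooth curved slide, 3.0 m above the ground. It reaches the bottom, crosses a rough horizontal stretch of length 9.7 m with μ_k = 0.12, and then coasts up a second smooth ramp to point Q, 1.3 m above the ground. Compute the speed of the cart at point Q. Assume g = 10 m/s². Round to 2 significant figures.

Energy at P: mgh₁ = (24)(10)(3.0) = 720.00 J
Friction loss: W_f = μ_k mg d = 279.4 J
At Q: ½mv² + mgh₂ = mgh₁ − W_f
½mv² = 720.00 − 279.4 − 312.00 = 128.64 J
v = √(2 × 128.64/24) = 3.274 m/s

v = 3.3 m/s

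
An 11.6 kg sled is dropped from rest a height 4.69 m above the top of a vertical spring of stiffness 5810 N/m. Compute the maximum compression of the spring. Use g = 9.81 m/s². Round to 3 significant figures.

x = 0.449 m

Let x be the compression. The total drop is H + x, and the sled is instantaneously at rest at max compression, so energy conservation gives:
mg(H + x) = ½kx²
½(5810)x² − (11.6)(9.81)x − (11.6)(9.81)(4.69) = 0
2905x² − 113.8x − 533.7 = 0
x = [113.8 + √(12950 + 6.2016e+06)]/(2 × 2905) = 0.4487 m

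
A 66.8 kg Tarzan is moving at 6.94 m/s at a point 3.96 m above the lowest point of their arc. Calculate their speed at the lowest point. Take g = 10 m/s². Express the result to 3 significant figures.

v = 11.3 m/s

By conservation of mechanical energy, ½mv₀² + mgh = ½mv²
v² = v₀² + 2gh = (6.94)² + 2(10)(3.96) = 127.36
v = √127.36 = 11.29 m/s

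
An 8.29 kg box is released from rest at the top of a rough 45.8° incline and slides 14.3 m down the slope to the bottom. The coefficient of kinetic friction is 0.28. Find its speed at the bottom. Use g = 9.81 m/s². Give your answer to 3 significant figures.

Taking the bottom as reference, mgh = ½mv² + μ_k N L with h = L sinθ, N = mg cosθ:
mgh = mgL sinθ = (8.29)(9.81)(14.3)sin45.8° = 833.73 J
W_f = μ_k mg cosθ · L = (0.28)(8.29)(9.81)cos45.8°·14.3 = 227.0 J
½mv² = 833.73 − 227.0 = 606.71 J
v = √(2 × 606.71/8.29) = 12.10 m/s

v = 12.1 m/s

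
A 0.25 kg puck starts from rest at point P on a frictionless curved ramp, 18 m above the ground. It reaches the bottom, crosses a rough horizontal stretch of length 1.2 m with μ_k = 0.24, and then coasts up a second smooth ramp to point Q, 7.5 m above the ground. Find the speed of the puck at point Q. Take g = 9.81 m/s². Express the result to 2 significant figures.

v = 14 m/s

Energy at P: mgh₁ = (0.25)(9.81)(18) = 44.145 J
Friction loss: W_f = μ_k mg d = 0.7063 J
At Q: ½mv² + mgh₂ = mgh₁ − W_f
½mv² = 44.145 − 0.7063 − 18.394 = 25.045 J
v = √(2 × 25.045/0.25) = 14.15 m/s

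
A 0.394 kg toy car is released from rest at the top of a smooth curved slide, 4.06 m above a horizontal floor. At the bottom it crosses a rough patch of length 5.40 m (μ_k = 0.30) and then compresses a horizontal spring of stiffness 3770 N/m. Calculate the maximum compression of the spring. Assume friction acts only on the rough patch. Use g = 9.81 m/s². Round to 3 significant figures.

x = 0.0707 m

Initial energy: E₁ = mgh = (0.394)(9.81)(4.06) = 15.692 J
Friction removes W_f = μ_k mg d = (0.30)(0.394)(9.81)(5.40) = 6.262 J
Energy reaching the spring: E = 15.692 − 6.262 = 9.4309 J
At max compression ½kx² = E ⇒ x = √(2E/k) = √(2 × 9.4309/3770) = 0.07073 m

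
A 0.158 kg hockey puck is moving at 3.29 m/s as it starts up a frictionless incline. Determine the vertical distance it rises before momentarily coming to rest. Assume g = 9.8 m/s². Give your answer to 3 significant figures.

By energy conservation, ½mv² = mgh
h = v²/(2g) = 3.29²/(2 × 9.8) = 0.5522 m

h = 0.552 m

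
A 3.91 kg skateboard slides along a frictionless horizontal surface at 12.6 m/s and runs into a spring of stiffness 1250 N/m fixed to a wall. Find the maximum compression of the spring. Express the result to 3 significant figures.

x = 0.705 m

All KE is stored as spring PE at maximum compression: ½mv² = ½kx²
x = v√(m/k) = 12.6 × √(3.91/1250) = 0.7047 m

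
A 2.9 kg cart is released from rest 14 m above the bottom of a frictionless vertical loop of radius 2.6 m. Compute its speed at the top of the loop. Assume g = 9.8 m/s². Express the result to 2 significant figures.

Energy conservation: mgh = ½mv_top² + mg(2r)
v_top² = 2g(h − 2r) = 2(9.8)(14 − 5.200) = 172.5
v_top = 13.13 m/s

v = 13 m/s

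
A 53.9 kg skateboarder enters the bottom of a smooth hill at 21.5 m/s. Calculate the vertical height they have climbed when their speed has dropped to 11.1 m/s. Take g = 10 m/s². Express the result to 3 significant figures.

h = 17.0 m

Conservation of energy: ½mv₁² = ½mv₂² + mgh
h = (v₁² − v₂²)/(2g) = (21.5² − 11.1²)/(2 × 10) = 16.95 m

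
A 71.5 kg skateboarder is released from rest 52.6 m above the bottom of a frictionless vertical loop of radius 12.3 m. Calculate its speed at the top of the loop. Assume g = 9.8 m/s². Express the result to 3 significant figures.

Energy conservation: mgh = ½mv_top² + mg(2r)
v_top² = 2g(h − 2r) = 2(9.8)(52.6 − 24.60) = 548.8
v_top = 23.43 m/s

v = 23.4 m/s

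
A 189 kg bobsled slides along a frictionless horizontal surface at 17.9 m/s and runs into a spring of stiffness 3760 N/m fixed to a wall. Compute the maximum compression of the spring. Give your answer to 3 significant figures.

x = 4.01 m

At max compression the bobsled is momentarily at rest: ½mv² = ½kx²
x = v√(m/k) = 17.9 × √(189/3760) = 4.013 m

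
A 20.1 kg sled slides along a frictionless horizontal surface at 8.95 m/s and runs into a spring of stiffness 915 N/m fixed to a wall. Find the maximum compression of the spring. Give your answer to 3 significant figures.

x = 1.33 m

Conservation of energy between contact and max compression: ½mv² = ½kx²
x = v√(m/k) = 8.95 × √(20.1/915) = 1.327 m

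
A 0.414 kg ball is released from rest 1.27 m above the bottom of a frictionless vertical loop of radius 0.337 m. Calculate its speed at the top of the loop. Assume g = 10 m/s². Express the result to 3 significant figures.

v = 3.45 m/s

Energy conservation: mgh = ½mv_top² + mg(2r)
v_top² = 2g(h − 2r) = 2(10)(1.27 − 0.6740) = 11.92
v_top = 3.453 m/s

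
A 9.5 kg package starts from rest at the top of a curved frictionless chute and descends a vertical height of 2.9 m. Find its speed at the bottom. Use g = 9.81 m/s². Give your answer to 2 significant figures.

v = 7.5 m/s

By conservation of mechanical energy, mgh = ½mv²
The mass cancels from both sides.
v = √(2gh) = √(2 × 9.81 × 2.9) = √56.898 = 7.543 m/s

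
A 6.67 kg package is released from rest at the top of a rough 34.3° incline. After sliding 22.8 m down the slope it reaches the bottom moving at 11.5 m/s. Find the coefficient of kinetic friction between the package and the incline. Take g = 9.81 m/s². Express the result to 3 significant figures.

The energy dissipated by friction is the PE lost minus the KE gained:
mgL sinθ = 840.71 J; ½mv² = 441.05 J
W_f = 840.71 − 441.05 = 399.7 J
μ_k = W_f/(mg cosθ · L) = 399.7/(54.05 × 22.8) = 0.3243

μ_k = 0.324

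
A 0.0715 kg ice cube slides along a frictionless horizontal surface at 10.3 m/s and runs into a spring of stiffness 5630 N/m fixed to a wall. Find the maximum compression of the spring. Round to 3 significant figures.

x = 0.0367 m

At max compression the cube is momentarily at rest: ½mv² = ½kx²
x = v√(m/k) = 10.3 × √(0.0715/5630) = 0.03671 m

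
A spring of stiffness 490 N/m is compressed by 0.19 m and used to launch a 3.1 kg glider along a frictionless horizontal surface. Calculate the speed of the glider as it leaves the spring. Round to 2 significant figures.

v = 2.4 m/s

The glider leaves the spring when the spring is at natural length, so ½kx² = ½mv²
v = x√(k/m) = 0.19 × √(490/3.1) = 2.389 m/s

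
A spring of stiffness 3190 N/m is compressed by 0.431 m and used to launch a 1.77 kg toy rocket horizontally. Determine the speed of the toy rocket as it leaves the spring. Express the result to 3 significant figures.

The toy rocket leaves the spring when the spring is at natural length, so ½kx² = ½mv²
v = x√(k/m) = 0.431 × √(3190/1.77) = 18.30 m/s

v = 18.3 m/s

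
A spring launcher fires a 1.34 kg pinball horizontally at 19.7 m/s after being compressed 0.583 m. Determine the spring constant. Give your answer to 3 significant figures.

½kx² = ½mv²
k = mv²/x² = (1.34)(19.7)²/(0.583)² = 1530 N/m

k = 1530 N/m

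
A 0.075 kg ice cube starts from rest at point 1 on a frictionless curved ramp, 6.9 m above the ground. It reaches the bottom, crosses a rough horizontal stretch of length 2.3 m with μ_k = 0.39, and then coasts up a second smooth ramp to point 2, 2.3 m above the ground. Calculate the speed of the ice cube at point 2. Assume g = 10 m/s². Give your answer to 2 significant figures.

v = 8.6 m/s

Energy at 1: mgh₁ = (0.075)(10)(6.9) = 5.1750 J
Friction loss: W_f = μ_k mg d = 0.6727 J
At 2: ½mv² + mgh₂ = mgh₁ − W_f
½mv² = 5.1750 − 0.6727 − 1.7250 = 2.7773 J
v = √(2 × 2.7773/0.075) = 8.606 m/s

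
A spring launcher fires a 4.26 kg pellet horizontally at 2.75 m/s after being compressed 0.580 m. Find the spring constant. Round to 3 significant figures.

Spring PE at full compression equals KE at release: ½kx² = ½mv²
k = mv²/x² = (4.26)(2.75)²/(0.580)² = 95.77 N/m

k = 95.8 N/m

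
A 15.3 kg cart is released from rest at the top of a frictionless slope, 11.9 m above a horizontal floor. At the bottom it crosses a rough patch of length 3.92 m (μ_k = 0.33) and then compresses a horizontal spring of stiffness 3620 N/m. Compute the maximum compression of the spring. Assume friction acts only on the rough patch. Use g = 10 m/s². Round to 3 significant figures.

x = 0.947 m

Initial energy: E₁ = mgh = (15.3)(10)(11.9) = 1820.7 J
Friction removes W_f = μ_k mg d = (0.33)(15.3)(10)(3.92) = 197.9 J
Energy reaching the spring: E = 1820.7 − 197.9 = 1622.8 J
At max compression ½kx² = E ⇒ x = √(2E/k) = √(2 × 1622.8/3620) = 0.9469 m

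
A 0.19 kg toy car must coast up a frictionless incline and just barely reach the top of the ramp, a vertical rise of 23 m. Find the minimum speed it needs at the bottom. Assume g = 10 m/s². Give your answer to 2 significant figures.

At the top it is momentarily at rest, so all KE converts to PE: ½mv² = mgh
v = √(2gh) = √(2 × 10 × 23) = 21.45 m/s

v = 21 m/s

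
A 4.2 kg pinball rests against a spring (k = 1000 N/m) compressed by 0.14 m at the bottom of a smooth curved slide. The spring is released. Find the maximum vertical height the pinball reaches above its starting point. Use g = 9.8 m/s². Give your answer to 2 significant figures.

h = 0.24 m

At maximum height the pinball is at rest, so ½kx² = mgh
h = kx²/(2mg) = (1000)(0.14)²/(2 × 4.2 × 9.8) = 0.2381 m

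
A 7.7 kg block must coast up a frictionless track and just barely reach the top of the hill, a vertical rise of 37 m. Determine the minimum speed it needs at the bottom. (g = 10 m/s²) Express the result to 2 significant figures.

v = 27 m/s

At the top it is momentarily at rest, so all KE converts to PE: ½mv² = mgh
v = √(2gh) = √(2 × 10 × 37) = 27.20 m/s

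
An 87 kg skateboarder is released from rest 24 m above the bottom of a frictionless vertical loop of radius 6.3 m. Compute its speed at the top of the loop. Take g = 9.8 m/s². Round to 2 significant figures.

v = 15 m/s

Energy conservation: mgh = ½mv_top² + mg(2r)
v_top² = 2g(h − 2r) = 2(9.8)(24 − 12.60) = 223.4
v_top = 14.95 m/s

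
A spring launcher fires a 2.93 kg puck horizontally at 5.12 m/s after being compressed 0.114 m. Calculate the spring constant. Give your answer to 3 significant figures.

k = 5910 N/m

Spring PE at full compression equals KE at release: ½kx² = ½mv²
k = mv²/x² = (2.93)(5.12)²/(0.114)² = 5910 N/m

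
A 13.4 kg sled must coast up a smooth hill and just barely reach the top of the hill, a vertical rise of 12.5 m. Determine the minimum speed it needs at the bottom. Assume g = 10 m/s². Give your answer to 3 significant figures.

At the top it is momentarily at rest, so all KE converts to PE: ½mv² = mgh
v = √(2gh) = √(2 × 10 × 12.5) = 15.81 m/s

v = 15.8 m/s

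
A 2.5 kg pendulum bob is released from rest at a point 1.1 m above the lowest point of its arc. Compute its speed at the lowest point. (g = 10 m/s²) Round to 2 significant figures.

Equating total energy at the two states: mgh = ½mv²
v = √(2gh) = √(2 × 10 × 1.1) = √22.000 = 4.690 m/s

v = 4.7 m/s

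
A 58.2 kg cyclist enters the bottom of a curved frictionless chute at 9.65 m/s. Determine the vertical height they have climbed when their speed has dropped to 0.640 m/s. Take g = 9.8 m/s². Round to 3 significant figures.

Energy balance between the two points: ½mv₁² = ½mv₂² + mgh
h = (v₁² − v₂²)/(2g) = (9.65² − 0.640²)/(2 × 9.8) = 4.730 m

h = 4.73 m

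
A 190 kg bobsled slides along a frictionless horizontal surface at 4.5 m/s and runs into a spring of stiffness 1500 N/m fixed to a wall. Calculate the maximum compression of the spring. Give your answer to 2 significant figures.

x = 1.6 m

Conservation of energy between contact and max compression: ½mv² = ½kx²
x = v√(m/k) = 4.5 × √(190/1500) = 1.602 m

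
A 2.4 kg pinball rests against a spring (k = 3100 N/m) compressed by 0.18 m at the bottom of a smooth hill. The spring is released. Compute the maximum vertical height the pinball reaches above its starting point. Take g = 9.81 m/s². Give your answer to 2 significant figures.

Energy conservation from release to the highest point: ½kx² = mgh
h = kx²/(2mg) = (3100)(0.18)²/(2 × 2.4 × 9.81) = 2.133 m

h = 2.1 m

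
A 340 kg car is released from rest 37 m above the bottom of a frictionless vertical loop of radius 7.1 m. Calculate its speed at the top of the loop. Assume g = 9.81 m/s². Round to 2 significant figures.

Energy conservation: mgh = ½mv_top² + mg(2r)
v_top² = 2g(h − 2r) = 2(9.81)(37 − 14.20) = 447.3
v_top = 21.15 m/s

v = 21 m/s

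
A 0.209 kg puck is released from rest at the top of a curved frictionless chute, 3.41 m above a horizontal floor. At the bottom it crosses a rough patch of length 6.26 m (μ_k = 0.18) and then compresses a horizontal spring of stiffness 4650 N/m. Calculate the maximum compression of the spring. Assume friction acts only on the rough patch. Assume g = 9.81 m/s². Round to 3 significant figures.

Initial energy: E₁ = mgh = (0.209)(9.81)(3.41) = 6.9915 J
Friction removes W_f = μ_k mg d = (0.18)(0.209)(9.81)(6.26) = 2.310 J
Energy reaching the spring: E = 6.9915 − 2.310 = 4.6812 J
At max compression ½kx² = E ⇒ x = √(2E/k) = √(2 × 4.6812/4650) = 0.04487 m

x = 0.0449 m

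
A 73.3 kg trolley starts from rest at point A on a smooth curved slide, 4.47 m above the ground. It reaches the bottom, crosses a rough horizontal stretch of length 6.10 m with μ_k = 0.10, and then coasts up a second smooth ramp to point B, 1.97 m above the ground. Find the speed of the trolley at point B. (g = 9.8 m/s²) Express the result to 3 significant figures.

Energy at A: mgh₁ = (73.3)(9.8)(4.47) = 3211.0 J
Friction loss: W_f = μ_k mg d = 438.2 J
At B: ½mv² + mgh₂ = mgh₁ − W_f
½mv² = 3211.0 − 438.2 − 1415.1 = 1357.7 J
v = √(2 × 1357.7/73.3) = 6.086 m/s

v = 6.09 m/s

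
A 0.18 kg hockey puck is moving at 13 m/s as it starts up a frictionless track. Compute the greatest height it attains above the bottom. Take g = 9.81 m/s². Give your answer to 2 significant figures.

By energy conservation, ½mv² = mgh
h = v²/(2g) = 13²/(2 × 9.81) = 8.614 m

h = 8.6 m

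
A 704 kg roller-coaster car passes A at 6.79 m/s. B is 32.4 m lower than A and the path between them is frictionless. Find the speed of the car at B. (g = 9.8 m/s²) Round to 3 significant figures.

Mechanical energy is conserved (no friction): ½mv₀² + mgh = ½mv²
v² = v₀² + 2gh = (6.79)² + 2(9.8)(32.4) = 681.14
v = √681.14 = 26.10 m/s

v = 26.1 m/s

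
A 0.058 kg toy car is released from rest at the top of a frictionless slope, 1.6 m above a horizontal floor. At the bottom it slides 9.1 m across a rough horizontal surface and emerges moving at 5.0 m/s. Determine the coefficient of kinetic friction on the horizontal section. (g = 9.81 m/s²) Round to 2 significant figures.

μ_k = 0.036

Energy at the top = energy at the end + work done against friction:
mgh = ½mv² + μ_k m g d
mgh = 0.91037 J; ½mv² = 0.72500 J
W_f = 0.91037 − 0.72500 = 0.1854 J
μ_k = W_f/(mg·d) = 0.1854/(0.5690 × 9.1) = 0.03580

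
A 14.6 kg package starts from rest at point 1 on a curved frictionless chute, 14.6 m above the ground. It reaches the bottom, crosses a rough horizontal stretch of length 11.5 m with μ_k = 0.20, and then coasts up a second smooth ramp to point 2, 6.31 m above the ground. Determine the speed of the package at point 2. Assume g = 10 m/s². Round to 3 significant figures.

v = 10.9 m/s

Energy at 1: mgh₁ = (14.6)(10)(14.6) = 2131.6 J
Friction loss: W_f = μ_k mg d = 335.8 J
At 2: ½mv² + mgh₂ = mgh₁ − W_f
½mv² = 2131.6 − 335.8 − 921.26 = 874.54 J
v = √(2 × 874.54/14.6) = 10.95 m/s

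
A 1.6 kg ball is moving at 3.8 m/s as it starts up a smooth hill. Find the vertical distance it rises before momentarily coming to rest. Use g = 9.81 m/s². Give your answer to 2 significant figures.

h = 0.74 m

Setting KE at the bottom equal to PE gained: ½mv² = mgh
h = v²/(2g) = 3.8²/(2 × 9.81) = 0.7360 m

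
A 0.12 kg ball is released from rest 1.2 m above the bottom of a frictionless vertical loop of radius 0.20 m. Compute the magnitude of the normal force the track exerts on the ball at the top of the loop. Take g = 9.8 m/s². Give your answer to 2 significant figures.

N = 8.2 N

Energy from release to top (height 2r): mgh = ½mv_top² + mg(2r)
v_top² = 2g(h − 2r) = 2(9.8)(1.2 − 0.4000) = 15.680 m²/s²
At the top, both N and weight point toward the centre: N + mg = mv_top²/r
N = m(v_top²/r − g) = 0.12(15.680/0.20 − 9.8) = 8.232 N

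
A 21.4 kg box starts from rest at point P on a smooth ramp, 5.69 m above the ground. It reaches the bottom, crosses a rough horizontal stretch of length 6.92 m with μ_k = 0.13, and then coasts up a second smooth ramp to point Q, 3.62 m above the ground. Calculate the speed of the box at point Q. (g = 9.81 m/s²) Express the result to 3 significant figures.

Energy at P: mgh₁ = (21.4)(9.81)(5.69) = 1194.5 J
Friction loss: W_f = μ_k mg d = 188.9 J
At Q: ½mv² + mgh₂ = mgh₁ − W_f
½mv² = 1194.5 − 188.9 − 759.96 = 245.71 J
v = √(2 × 245.71/21.4) = 4.792 m/s

v = 4.79 m/s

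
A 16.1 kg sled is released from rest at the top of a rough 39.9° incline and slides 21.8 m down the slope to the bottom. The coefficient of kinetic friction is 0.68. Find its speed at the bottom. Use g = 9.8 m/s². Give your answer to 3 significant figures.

Work–energy: mg(L sinθ) − μ_k(mg cosθ)L = ½mv²
mgh = mgL sinθ = (16.1)(9.8)(21.8)sin39.9° = 2206.3 J
W_f = μ_k mg cosθ · L = (0.68)(16.1)(9.8)cos39.9°·21.8 = 1794 J
½mv² = 2206.3 − 1794 = 411.99 J
v = √(2 × 411.99/16.1) = 7.154 m/s

v = 7.15 m/s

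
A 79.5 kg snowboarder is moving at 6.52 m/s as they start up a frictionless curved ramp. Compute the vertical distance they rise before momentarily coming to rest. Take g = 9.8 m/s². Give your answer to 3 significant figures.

h = 2.17 m

Setting KE at the bottom equal to PE gained: ½mv² = mgh
h = v²/(2g) = 6.52²/(2 × 9.8) = 2.169 m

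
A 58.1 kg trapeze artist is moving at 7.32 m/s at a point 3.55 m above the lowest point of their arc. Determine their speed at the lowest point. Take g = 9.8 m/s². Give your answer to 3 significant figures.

v = 11.1 m/s

Mechanical energy is conserved (no friction): ½mv₀² + mgh = ½mv²
v² = v₀² + 2gh = (7.32)² + 2(9.8)(3.55) = 123.16
v = √123.16 = 11.10 m/s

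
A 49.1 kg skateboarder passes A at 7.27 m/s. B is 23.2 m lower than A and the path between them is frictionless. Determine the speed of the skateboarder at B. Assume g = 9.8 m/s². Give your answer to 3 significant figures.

v = 22.5 m/s

Mechanical energy is conserved (no friction): ½mv₀² + mgh = ½mv²
The mass cancels from both sides.
v² = v₀² + 2gh = (7.27)² + 2(9.8)(23.2) = 507.57
v = √507.57 = 22.53 m/s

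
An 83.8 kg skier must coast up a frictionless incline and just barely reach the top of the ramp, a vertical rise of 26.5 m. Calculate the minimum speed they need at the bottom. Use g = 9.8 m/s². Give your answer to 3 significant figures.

v = 22.8 m/s

At the top they are momentarily at rest, so all KE converts to PE: ½mv² = mgh
v = √(2gh) = √(2 × 9.8 × 26.5) = 22.79 m/s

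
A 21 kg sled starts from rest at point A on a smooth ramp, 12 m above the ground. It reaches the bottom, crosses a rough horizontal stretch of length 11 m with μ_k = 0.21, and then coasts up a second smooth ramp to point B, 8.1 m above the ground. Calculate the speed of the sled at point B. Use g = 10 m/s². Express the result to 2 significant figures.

Energy at A: mgh₁ = (21)(10)(12) = 2520.0 J
Friction loss: W_f = μ_k mg d = 485.1 J
At B: ½mv² + mgh₂ = mgh₁ − W_f
½mv² = 2520.0 − 485.1 − 1701.0 = 333.90 J
v = √(2 × 333.90/21) = 5.639 m/s

v = 5.6 m/s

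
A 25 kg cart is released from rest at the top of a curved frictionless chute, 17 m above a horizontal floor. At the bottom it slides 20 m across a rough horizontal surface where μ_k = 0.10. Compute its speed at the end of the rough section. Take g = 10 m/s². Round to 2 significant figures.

v = 17 m/s

Energy at the top = energy at the end + work done against friction:
mgh = ½mv² + μ_k m g d
W_f = μ_k mg d = (0.10)(25)(10)(20) = 500.0 J
½mv² = mgh − W_f = 4250.0 − 500.0 = 3750.0 J
v = √(2 × 3750.0/25) = 17.32 m/s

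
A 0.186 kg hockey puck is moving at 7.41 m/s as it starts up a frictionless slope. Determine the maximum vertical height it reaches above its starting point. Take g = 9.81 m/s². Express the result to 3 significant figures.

By energy conservation, ½mv² = mgh
h = v²/(2g) = 7.41²/(2 × 9.81) = 2.799 m

h = 2.80 m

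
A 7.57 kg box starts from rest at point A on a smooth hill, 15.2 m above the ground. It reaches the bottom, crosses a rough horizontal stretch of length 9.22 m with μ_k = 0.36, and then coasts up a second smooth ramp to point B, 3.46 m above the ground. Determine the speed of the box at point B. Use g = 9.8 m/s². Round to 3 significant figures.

v = 12.8 m/s

Energy at A: mgh₁ = (7.57)(9.8)(15.2) = 1127.6 J
Friction loss: W_f = μ_k mg d = 246.2 J
At B: ½mv² + mgh₂ = mgh₁ − W_f
½mv² = 1127.6 − 246.2 − 256.68 = 624.71 J
v = √(2 × 624.71/7.57) = 12.85 m/s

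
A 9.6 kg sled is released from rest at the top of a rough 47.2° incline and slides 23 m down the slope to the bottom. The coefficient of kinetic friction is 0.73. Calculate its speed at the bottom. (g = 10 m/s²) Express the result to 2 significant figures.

Taking the bottom as reference, mgh = ½mv² + μ_k N L with h = L sinθ, N = mg cosθ:
mgh = mgL sinθ = (9.6)(10)(23)sin47.2° = 1620.1 J
W_f = μ_k mg cosθ · L = (0.73)(9.6)(10)cos47.2°·23 = 1095 J
½mv² = 1620.1 − 1095 = 524.92 J
v = √(2 × 524.92/9.6) = 10.46 m/s

v = 10 m/s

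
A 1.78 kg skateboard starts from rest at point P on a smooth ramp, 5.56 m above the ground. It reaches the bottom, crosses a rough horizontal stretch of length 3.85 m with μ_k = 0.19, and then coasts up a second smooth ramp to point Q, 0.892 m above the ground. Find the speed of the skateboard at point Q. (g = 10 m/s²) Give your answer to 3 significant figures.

Energy at P: mgh₁ = (1.78)(10)(5.56) = 98.968 J
Friction loss: W_f = μ_k mg d = 13.02 J
At Q: ½mv² + mgh₂ = mgh₁ − W_f
½mv² = 98.968 − 13.02 − 15.878 = 70.070 J
v = √(2 × 70.070/1.78) = 8.873 m/s

v = 8.87 m/s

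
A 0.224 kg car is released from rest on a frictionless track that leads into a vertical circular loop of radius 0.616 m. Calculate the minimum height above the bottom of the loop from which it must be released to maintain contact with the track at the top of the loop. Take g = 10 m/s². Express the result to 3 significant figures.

h = 1.54 m

At the top, for minimum speed gravity alone supplies the centripetal force: mg = mv_top²/r ⇒ v_top² = gr = 6.160 m²/s²
Energy conservation from release height h to the top (height 2r): mgh = ½mv_top² + mg(2r)
h = v_top²/(2g) + 2r = r/2 + 2r = 5r/2 = 1.540 m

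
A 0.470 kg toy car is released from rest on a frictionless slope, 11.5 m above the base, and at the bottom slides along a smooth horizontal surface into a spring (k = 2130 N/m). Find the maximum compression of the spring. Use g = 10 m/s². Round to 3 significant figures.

x = 0.225 m

At max compression the car is momentarily at rest: mgh = ½kx²
x = √(2mgh/k) = √(2 × 0.470 × 10 × 11.5 / 2130) = 0.2253 m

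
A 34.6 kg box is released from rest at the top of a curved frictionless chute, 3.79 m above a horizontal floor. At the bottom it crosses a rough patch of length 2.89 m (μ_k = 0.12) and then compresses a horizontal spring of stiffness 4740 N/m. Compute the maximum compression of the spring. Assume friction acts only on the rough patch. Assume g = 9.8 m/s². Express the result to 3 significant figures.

Initial energy: E₁ = mgh = (34.6)(9.8)(3.79) = 1285.1 J
Friction removes W_f = μ_k mg d = (0.12)(34.6)(9.8)(2.89) = 117.6 J
Energy reaching the spring: E = 1285.1 − 117.6 = 1167.5 J
At max compression ½kx² = E ⇒ x = √(2E/k) = √(2 × 1167.5/4740) = 0.7019 m

x = 0.702 m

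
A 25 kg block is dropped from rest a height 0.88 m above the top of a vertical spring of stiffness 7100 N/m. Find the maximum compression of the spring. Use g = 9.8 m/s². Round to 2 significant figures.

Measuring PE from the top of the relaxed spring, at max compression the block has dropped H + x with zero KE, so:
mg(H + x) = ½kx²
½(7100)x² − (25)(9.8)x − (25)(9.8)(0.88) = 0
3550x² − 245.0x − 215.6 = 0
x = [245.0 + √(60025 + 3.0615e+06)]/(2 × 3550) = 0.2834 m

x = 0.28 m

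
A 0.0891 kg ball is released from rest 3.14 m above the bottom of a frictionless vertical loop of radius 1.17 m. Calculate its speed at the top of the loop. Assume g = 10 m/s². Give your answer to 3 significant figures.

Energy conservation: mgh = ½mv_top² + mg(2r)
v_top² = 2g(h − 2r) = 2(10)(3.14 − 2.340) = 16.00
v_top = 4.000 m/s

v = 4.00 m/s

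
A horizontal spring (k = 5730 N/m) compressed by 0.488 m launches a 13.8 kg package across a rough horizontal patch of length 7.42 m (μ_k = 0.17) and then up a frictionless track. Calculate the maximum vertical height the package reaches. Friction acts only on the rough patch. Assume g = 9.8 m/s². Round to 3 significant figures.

Spring energy: E₀ = ½kx² = ½(5730)(0.488)² = 682.28 J
Friction: W_f = μ_k mg d = (0.17)(13.8)(9.8)(7.42) = 170.6 J
Energy at base of ramp: E = 682.28 − 170.6 = 511.69 J
At max height all remaining energy is PE: mgh = E ⇒ h = E/(mg) = 511.69/(13.8 × 9.8) = 3.784 m

h = 3.78 m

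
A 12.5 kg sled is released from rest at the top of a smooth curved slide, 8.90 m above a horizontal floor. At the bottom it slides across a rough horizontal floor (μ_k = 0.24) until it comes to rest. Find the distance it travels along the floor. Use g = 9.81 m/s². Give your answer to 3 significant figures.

d = 37.1 m

Energy at the top = energy at the end + work done against friction:
At rest all PE has been dissipated by friction: mgh = μ_k m g d
d = h/μ_k = 8.90/0.24 = 37.08 m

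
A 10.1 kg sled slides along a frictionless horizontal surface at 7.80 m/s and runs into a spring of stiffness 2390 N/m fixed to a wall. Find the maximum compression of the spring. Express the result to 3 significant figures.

All KE is stored as spring PE at maximum compression: ½mv² = ½kx²
x = v√(m/k) = 7.80 × √(10.1/2390) = 0.5071 m

x = 0.507 m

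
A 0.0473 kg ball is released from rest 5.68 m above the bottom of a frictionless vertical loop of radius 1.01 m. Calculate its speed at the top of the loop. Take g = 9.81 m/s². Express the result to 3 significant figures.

Energy conservation: mgh = ½mv_top² + mg(2r)
v_top² = 2g(h − 2r) = 2(9.81)(5.68 − 2.020) = 71.81
v_top = 8.474 m/s

v = 8.47 m/s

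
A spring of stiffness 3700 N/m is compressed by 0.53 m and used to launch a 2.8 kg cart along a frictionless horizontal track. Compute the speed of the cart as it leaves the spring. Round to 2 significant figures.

The cart leaves the spring when the spring is at natural length, so ½kx² = ½mv²
v = x√(k/m) = 0.53 × √(3700/2.8) = 19.27 m/s

v = 19 m/s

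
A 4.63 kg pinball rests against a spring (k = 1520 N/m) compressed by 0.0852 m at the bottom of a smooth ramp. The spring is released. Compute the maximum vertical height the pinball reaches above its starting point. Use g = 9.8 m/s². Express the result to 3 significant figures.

At maximum height the pinball is at rest, so ½kx² = mgh
h = kx²/(2mg) = (1520)(0.0852)²/(2 × 4.63 × 9.8) = 0.1216 m

h = 0.122 m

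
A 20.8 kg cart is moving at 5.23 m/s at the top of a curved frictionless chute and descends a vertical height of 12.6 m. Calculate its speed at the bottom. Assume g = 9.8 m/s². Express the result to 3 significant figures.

By conservation of mechanical energy, ½mv₀² + mgh = ½mv²
v² = v₀² + 2gh = (5.23)² + 2(9.8)(12.6) = 274.31
v = √274.31 = 16.56 m/s

v = 16.6 m/s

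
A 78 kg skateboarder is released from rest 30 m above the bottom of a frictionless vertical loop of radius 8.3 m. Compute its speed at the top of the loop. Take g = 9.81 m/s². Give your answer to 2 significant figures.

Energy conservation: mgh = ½mv_top² + mg(2r)
v_top² = 2g(h − 2r) = 2(9.81)(30 − 16.60) = 262.9
v_top = 16.21 m/s

v = 16 m/s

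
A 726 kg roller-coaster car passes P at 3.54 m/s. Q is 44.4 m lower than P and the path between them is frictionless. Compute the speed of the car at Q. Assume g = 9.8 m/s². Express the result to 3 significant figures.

v = 29.7 m/s

By conservation of mechanical energy, ½mv₀² + mgh = ½mv²
The mass cancels from both sides.
v² = v₀² + 2gh = (3.54)² + 2(9.8)(44.4) = 882.77
v = √882.77 = 29.71 m/s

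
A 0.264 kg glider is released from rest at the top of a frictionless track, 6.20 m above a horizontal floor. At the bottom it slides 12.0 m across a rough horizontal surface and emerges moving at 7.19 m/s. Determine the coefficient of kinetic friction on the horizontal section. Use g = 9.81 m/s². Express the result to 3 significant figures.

Applying the work–energy principle:
mgh = ½mv² + μ_k m g d
mgh = 16.057 J; ½mv² = 6.8239 J
W_f = 16.057 − 6.8239 = 9.233 J
μ_k = W_f/(mg·d) = 9.233/(2.590 × 12.0) = 0.2971

μ_k = 0.297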